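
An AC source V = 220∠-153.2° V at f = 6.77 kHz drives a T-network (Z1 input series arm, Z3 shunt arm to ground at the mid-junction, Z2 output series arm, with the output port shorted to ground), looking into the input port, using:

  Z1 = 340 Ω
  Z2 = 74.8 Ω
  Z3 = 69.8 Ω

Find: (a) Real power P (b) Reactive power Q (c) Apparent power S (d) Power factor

Step 1 — Angular frequency: ω = 2π·f = 2π·6770 = 4.254e+04 rad/s.
Step 2 — Component impedances:
  Z1: Z = R = 340 Ω
  Z2: Z = R = 74.8 Ω
  Z3: Z = R = 69.8 Ω
Step 3 — With the output port shorted to ground, the output series arm Z2 runs from the junction to ground; the shunt arm Z3 also runs from the junction to ground. They appear in parallel: Z3 || Z2 = 36.11 Ω.
Step 4 — Series with input arm Z1: Z_in = Z1 + (Z3 || Z2) = 376.1 Ω = 376.1∠0.0° Ω.
Step 5 — Source phasor: V = 220∠-153.2° V = -196.4 - j99.19 V.
Step 6 — Current: I = V / Z = -0.5221 - j0.2637 A = 0.5849∠-153.2° A.
Step 7 — Complex power: S = V·I* = 128.7 VA.
Step 8 — Real power: P = Re(S) = 128.7 W.
Step 9 — Reactive power: Q = Im(S) = 0 VAR.
Step 10 — Apparent power: |S| = 128.7 VA.
Step 11 — Power factor: PF = P/|S| = 1 (unity).

(a) P = 128.7 W  (b) Q = 0 VAR  (c) S = 128.7 VA  (d) PF = 1 (unity)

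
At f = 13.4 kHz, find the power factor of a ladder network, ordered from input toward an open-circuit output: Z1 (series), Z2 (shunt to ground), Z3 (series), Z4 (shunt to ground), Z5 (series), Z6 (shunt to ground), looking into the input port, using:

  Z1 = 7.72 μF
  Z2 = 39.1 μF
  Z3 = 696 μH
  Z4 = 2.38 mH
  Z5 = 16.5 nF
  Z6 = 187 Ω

Step 1 — Angular frequency: ω = 2π·f = 2π·1.34e+04 = 8.419e+04 rad/s.
Step 2 — Component impedances:
  Z1: Z = 1/(jωC) = -j/(ω·C) = 0 - j1.539 Ω
  Z2: Z = 1/(jωC) = -j/(ω·C) = 0 - j0.3038 Ω
  Z3: Z = jωL = j·8.419e+04·0.000696 = 0 + j58.6 Ω
  Z4: Z = jωL = j·8.419e+04·0.00238 = 0 + j200.4 Ω
  Z5: Z = 1/(jωC) = -j/(ω·C) = 0 - j719.8 Ω
  Z6: Z = R = 187 Ω
Step 3 — Ladder network (open output): work backward from the far end, alternating series and parallel combinations. Z_in = 2.112e-05 - j1.843 Ω = 1.843∠-90.0° Ω.
Step 4 — Power factor: PF = cos(φ) = Re(Z)/|Z| = 2.112e-05/1.843 = 1.146e-05.
Step 5 — Type: Im(Z) = -1.843 ⇒ leading (phase φ = -90.0°).

PF = 1.146e-05 (leading, φ = -90.0°)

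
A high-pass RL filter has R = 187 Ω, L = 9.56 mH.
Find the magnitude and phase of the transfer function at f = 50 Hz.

Step 1 — Angular frequency: ω = 2π·50 = 314.2 rad/s.
Step 2 — Transfer function: H(jω) = jωL/(R + jωL).
Step 3 — Numerator jωL = j·3.003; denominator R + jωL = 187 + j3.003.
Step 4 — H = 0.0002579 + j0.01606.
Step 5 — Magnitude: |H| = 0.01606 (-35.9 dB); phase: φ = 89.1°.

|H| = 0.01606 (-35.9 dB), φ = 89.1°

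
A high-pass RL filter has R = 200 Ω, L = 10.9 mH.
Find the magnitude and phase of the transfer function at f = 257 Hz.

Step 1 — Angular frequency: ω = 2π·257 = 1615 rad/s.
Step 2 — Transfer function: H(jω) = jωL/(R + jωL).
Step 3 — Numerator jωL = j·17.6; denominator R + jωL = 200 + j17.6.
Step 4 — H = 0.007685 + j0.08733.
Step 5 — Magnitude: |H| = 0.08767 (-21.1 dB); phase: φ = 85.0°.

|H| = 0.08767 (-21.1 dB), φ = 85.0°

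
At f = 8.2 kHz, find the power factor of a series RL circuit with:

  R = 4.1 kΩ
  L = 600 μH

Step 1 — Angular frequency: ω = 2π·f = 2π·8200 = 5.152e+04 rad/s.
Step 2 — Component impedances:
  R: Z = R = 4100 Ω
  L: Z = jωL = j·5.152e+04·0.0006 = 0 + j30.91 Ω
Step 3 — Series combination: Z_total = R + L = 4100 + j30.91 Ω = 4100∠0.4° Ω.
Step 4 — Power factor: PF = cos(φ) = Re(Z)/|Z| = 4100/4100 = 1.
Step 5 — Type: Im(Z) = 30.91 ⇒ lagging (phase φ = 0.4°).

PF = 1 (lagging, φ = 0.4°)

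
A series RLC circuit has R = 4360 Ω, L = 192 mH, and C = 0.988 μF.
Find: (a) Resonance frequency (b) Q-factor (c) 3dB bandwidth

Step 1 — Resonance condition Im(Z)=0 gives ω₀ = 1/√(LC).
Step 2 — ω₀ = 1/√(0.192·9.88e-07) = 2296 rad/s.
Step 3 — f₀ = ω₀/(2π) = 365.4 Hz.
Step 4 — Series Q: Q = ω₀L/R = 2296·0.192/4360 = 0.1011.
Step 5 — 3dB bandwidth: Δω = ω₀/Q = 2.271e+04 rad/s; BW = Δω/(2π) = 3614 Hz.

(a) f₀ = 365.4 Hz  (b) Q = 0.1011  (c) BW = 3614 Hz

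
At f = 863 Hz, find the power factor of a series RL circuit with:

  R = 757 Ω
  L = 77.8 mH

Step 1 — Angular frequency: ω = 2π·f = 2π·863 = 5422 rad/s.
Step 2 — Component impedances:
  R: Z = R = 757 Ω
  L: Z = jωL = j·5422·0.0778 = 0 + j421.9 Ω
Step 3 — Series combination: Z_total = R + L = 757 + j421.9 Ω = 866.6∠29.1° Ω.
Step 4 — Power factor: PF = cos(φ) = Re(Z)/|Z| = 757/866.6 = 0.8735.
Step 5 — Type: Im(Z) = 421.9 ⇒ lagging (phase φ = 29.1°).

PF = 0.8735 (lagging, φ = 29.1°)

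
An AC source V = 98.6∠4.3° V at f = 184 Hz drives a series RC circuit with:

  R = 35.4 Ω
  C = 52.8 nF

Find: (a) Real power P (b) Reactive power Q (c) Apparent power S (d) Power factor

Step 1 — Angular frequency: ω = 2π·f = 2π·184 = 1156 rad/s.
Step 2 — Component impedances:
  R: Z = R = 35.4 Ω
  C: Z = 1/(jωC) = -j/(ω·C) = 0 - j1.638e+04 Ω
Step 3 — Series combination: Z_total = R + C = 35.4 - j1.638e+04 Ω = 1.638e+04∠-89.9° Ω.
Step 4 — Source phasor: V = 98.6∠4.3° V = 98.32 + j7.393 V.
Step 5 — Current: I = V / Z = -0.0004383 + j0.006003 A = 0.006019∠94.2° A.
Step 6 — Complex power: S = V·I* = 0.001282 - j0.5934 VA.
Step 7 — Real power: P = Re(S) = 0.001282 W.
Step 8 — Reactive power: Q = Im(S) = -0.5934 VAR.
Step 9 — Apparent power: |S| = 0.5935 VA.
Step 10 — Power factor: PF = P/|S| = 0.002161 (leading).

(a) P = 0.001282 W  (b) Q = -0.5934 VAR  (c) S = 0.5935 VA  (d) PF = 0.002161 (leading)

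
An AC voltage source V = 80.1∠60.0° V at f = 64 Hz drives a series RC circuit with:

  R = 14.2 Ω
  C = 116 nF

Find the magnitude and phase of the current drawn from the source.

Step 1 — Angular frequency: ω = 2π·f = 2π·64 = 402.1 rad/s.
Step 2 — Component impedances:
  R: Z = R = 14.2 Ω
  C: Z = 1/(jωC) = -j/(ω·C) = 0 - j2.144e+04 Ω
Step 3 — Series combination: Z_total = R + C = 14.2 - j2.144e+04 Ω = 2.144e+04∠-90.0° Ω.
Step 4 — Source phasor: V = 80.1∠60.0° V = 40.05 + j69.37 V.
Step 5 — Ohm's law: I = V / Z_total = (40.05 + j69.37) / (14.2 - j2.144e+04) = -0.003235 + j0.00187 A.
Step 6 — Convert to polar: |I| = 0.003736 A, ∠I = 150.0°.

I = 0.003736∠150.0° A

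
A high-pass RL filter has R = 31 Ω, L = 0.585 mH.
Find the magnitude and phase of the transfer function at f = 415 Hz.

Step 1 — Angular frequency: ω = 2π·415 = 2608 rad/s.
Step 2 — Transfer function: H(jω) = jωL/(R + jωL).
Step 3 — Numerator jωL = j·1.525; denominator R + jωL = 31 + j1.525.
Step 4 — H = 0.002415 + j0.04909.
Step 5 — Magnitude: |H| = 0.04915 (-26.2 dB); phase: φ = 87.2°.

|H| = 0.04915 (-26.2 dB), φ = 87.2°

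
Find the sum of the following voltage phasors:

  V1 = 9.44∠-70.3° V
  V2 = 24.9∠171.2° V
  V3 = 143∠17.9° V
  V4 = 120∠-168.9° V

Step 1 — Convert each phasor to rectangular form:
  V1 = 9.44·(cos(-70.3°) + j·sin(-70.3°)) = 3.182 - j8.887 V
  V2 = 24.9·(cos(171.2°) + j·sin(171.2°)) = -24.61 + j3.809 V
  V3 = 143·(cos(17.9°) + j·sin(17.9°)) = 136.1 + j43.95 V
  V4 = 120·(cos(-168.9°) + j·sin(-168.9°)) = -117.8 - j23.1 V
Step 2 — Sum components: V_total = -3.102 + j15.77 V.
Step 3 — Convert to polar: |V_total| = 16.07 V, ∠V_total = 101.1°.

V_total = 16.07∠101.1° V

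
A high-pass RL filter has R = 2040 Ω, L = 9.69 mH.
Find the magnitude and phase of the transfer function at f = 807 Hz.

Step 1 — Angular frequency: ω = 2π·807 = 5071 rad/s.
Step 2 — Transfer function: H(jω) = jωL/(R + jωL).
Step 3 — Numerator jωL = j·49.13; denominator R + jωL = 2040 + j49.13.
Step 4 — H = 0.0005798 + j0.02407.
Step 5 — Magnitude: |H| = 0.02408 (-32.4 dB); phase: φ = 88.6°.

|H| = 0.02408 (-32.4 dB), φ = 88.6°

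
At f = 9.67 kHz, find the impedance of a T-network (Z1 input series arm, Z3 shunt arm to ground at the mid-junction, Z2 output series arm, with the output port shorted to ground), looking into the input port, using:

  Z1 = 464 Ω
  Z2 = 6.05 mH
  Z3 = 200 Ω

Step 1 — Angular frequency: ω = 2π·f = 2π·9670 = 6.076e+04 rad/s.
Step 2 — Component impedances:
  Z1: Z = R = 464 Ω
  Z2: Z = jωL = j·6.076e+04·0.00605 = 0 + j367.6 Ω
  Z3: Z = R = 200 Ω
Step 3 — With the output port shorted to ground, the output series arm Z2 runs from the junction to ground; the shunt arm Z3 also runs from the junction to ground. They appear in parallel: Z3 || Z2 = 154.3 + j83.96 Ω.
Step 4 — Series with input arm Z1: Z_in = Z1 + (Z3 || Z2) = 618.3 + j83.96 Ω = 624∠7.7° Ω.

Z = 618.3 + j83.96 Ω = 624∠7.7° Ω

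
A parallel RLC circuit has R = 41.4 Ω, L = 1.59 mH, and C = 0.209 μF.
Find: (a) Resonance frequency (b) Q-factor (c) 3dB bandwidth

Step 1 — Resonance: ω₀ = 1/√(LC) = 1/√(0.00159·2.09e-07) = 5.486e+04 rad/s.
Step 2 — f₀ = ω₀/(2π) = 8731 Hz.
Step 3 — Parallel Q: Q = R/(ω₀L) = 41.4/(5.486e+04·0.00159) = 0.4747.
Step 4 — Bandwidth: Δω = ω₀/Q = 1.156e+05 rad/s; BW = Δω/(2π) = 1.839e+04 Hz.

(a) f₀ = 8731 Hz  (b) Q = 0.4747  (c) BW = 1.839e+04 Hz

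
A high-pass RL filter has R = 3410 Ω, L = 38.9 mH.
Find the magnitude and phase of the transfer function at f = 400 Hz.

Step 1 — Angular frequency: ω = 2π·400 = 2513 rad/s.
Step 2 — Transfer function: H(jω) = jωL/(R + jωL).
Step 3 — Numerator jωL = j·97.77; denominator R + jωL = 3410 + j97.77.
Step 4 — H = 0.0008213 + j0.02865.
Step 5 — Magnitude: |H| = 0.02866 (-30.9 dB); phase: φ = 88.4°.

|H| = 0.02866 (-30.9 dB), φ = 88.4°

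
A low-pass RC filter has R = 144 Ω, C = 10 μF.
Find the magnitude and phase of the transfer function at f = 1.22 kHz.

Step 1 — Angular frequency: ω = 2π·1220 = 7665 rad/s.
Step 2 — Transfer function: H(jω) = 1/(1 + jωRC).
Step 3 — Denominator: 1 + jωRC = 1 + j·7665·144·1e-05 = 1 + j11.04.
Step 4 — H = 0.00814 - j0.08986.
Step 5 — Magnitude: |H| = 0.09022 (-20.9 dB); phase: φ = -84.8°.

|H| = 0.09022 (-20.9 dB), φ = -84.8°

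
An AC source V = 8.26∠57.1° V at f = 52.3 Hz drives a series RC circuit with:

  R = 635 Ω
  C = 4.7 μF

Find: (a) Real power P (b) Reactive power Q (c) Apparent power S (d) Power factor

Step 1 — Angular frequency: ω = 2π·f = 2π·52.3 = 328.6 rad/s.
Step 2 — Component impedances:
  R: Z = R = 635 Ω
  C: Z = 1/(jωC) = -j/(ω·C) = 0 - j647.5 Ω
Step 3 — Series combination: Z_total = R + C = 635 - j647.5 Ω = 906.9∠-45.6° Ω.
Step 4 — Source phasor: V = 8.26∠57.1° V = 4.487 + j6.935 V.
Step 5 — Current: I = V / Z = -0.001996 + j0.008887 A = 0.009108∠102.7° A.
Step 6 — Complex power: S = V·I* = 0.05268 - j0.05371 VA.
Step 7 — Real power: P = Re(S) = 0.05268 W.
Step 8 — Reactive power: Q = Im(S) = -0.05371 VAR.
Step 9 — Apparent power: |S| = 0.07523 VA.
Step 10 — Power factor: PF = P/|S| = 0.7002 (leading).

(a) P = 0.05268 W  (b) Q = -0.05371 VAR  (c) S = 0.07523 VA  (d) PF = 0.7002 (leading)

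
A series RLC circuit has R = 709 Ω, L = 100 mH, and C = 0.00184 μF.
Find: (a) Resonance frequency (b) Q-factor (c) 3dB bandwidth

Step 1 — Resonance: ω₀ = 1/√(LC) = 1/√(0.1·1.84e-09) = 7.372e+04 rad/s.
Step 2 — f₀ = ω₀/(2π) = 1.173e+04 Hz.
Step 3 — Series Q: Q = ω₀L/R = 7.372e+04·0.1/709 = 10.4.
Step 4 — Bandwidth: Δω = ω₀/Q = 7090 rad/s; BW = Δω/(2π) = 1128 Hz.

(a) f₀ = 1.173e+04 Hz  (b) Q = 10.4  (c) BW = 1128 Hz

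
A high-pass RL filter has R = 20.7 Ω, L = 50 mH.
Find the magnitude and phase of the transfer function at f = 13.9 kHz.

Step 1 — Angular frequency: ω = 2π·1.39e+04 = 8.734e+04 rad/s.
Step 2 — Transfer function: H(jω) = jωL/(R + jωL).
Step 3 — Numerator jωL = j·4367; denominator R + jωL = 20.7 + j4367.
Step 4 — H = 1 + j0.00474.
Step 5 — Magnitude: |H| = 1 (-0.0 dB); phase: φ = 0.3°.

|H| = 1 (-0.0 dB), φ = 0.3°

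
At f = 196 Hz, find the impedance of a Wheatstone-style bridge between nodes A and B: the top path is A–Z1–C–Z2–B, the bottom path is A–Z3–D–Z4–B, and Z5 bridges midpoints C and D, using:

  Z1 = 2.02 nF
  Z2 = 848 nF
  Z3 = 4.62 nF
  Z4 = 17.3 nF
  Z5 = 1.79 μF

Step 1 — Angular frequency: ω = 2π·f = 2π·196 = 1232 rad/s.
Step 2 — Component impedances:
  Z1: Z = 1/(jωC) = -j/(ω·C) = 0 - j4.02e+05 Ω
  Z2: Z = 1/(jωC) = -j/(ω·C) = 0 - j957.6 Ω
  Z3: Z = 1/(jωC) = -j/(ω·C) = 0 - j1.758e+05 Ω
  Z4: Z = 1/(jωC) = -j/(ω·C) = 0 - j4.694e+04 Ω
  Z5: Z = 1/(jωC) = -j/(ω·C) = 0 - j453.6 Ω
Step 3 — Bridge requires nodal analysis (the Z5 bridge couples midpoints C and D, so the two paths cannot be reduced to a simple series/parallel combination). Setting node B to ground and injecting 1 A at node A, the 3-node admittance system at A, C, D solves to V_A = Z_AB = 0 - j1.234e+05 Ω = 1.234e+05∠-90.0° Ω.

Z = 0 - j1.234e+05 Ω = 1.234e+05∠-90.0° Ω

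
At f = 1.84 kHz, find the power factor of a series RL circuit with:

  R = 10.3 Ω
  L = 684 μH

Step 1 — Angular frequency: ω = 2π·f = 2π·1840 = 1.156e+04 rad/s.
Step 2 — Component impedances:
  R: Z = R = 10.3 Ω
  L: Z = jωL = j·1.156e+04·0.000684 = 0 + j7.908 Ω
Step 3 — Series combination: Z_total = R + L = 10.3 + j7.908 Ω = 12.99∠37.5° Ω.
Step 4 — Power factor: PF = cos(φ) = Re(Z)/|Z| = 10.3/12.985 = 0.7932.
Step 5 — Type: Im(Z) = 7.908 ⇒ lagging (phase φ = 37.5°).

PF = 0.7932 (lagging, φ = 37.5°)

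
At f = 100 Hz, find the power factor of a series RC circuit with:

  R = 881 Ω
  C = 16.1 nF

Step 1 — Angular frequency: ω = 2π·f = 2π·100 = 628.3 rad/s.
Step 2 — Component impedances:
  R: Z = R = 881 Ω
  C: Z = 1/(jωC) = -j/(ω·C) = 0 - j9.885e+04 Ω
Step 3 — Series combination: Z_total = R + C = 881 - j9.885e+04 Ω = 9.886e+04∠-89.5° Ω.
Step 4 — Power factor: PF = cos(φ) = Re(Z)/|Z| = 881/9.886e+04 = 0.008912.
Step 5 — Type: Im(Z) = -9.885e+04 ⇒ leading (phase φ = -89.5°).

PF = 0.008912 (leading, φ = -89.5°)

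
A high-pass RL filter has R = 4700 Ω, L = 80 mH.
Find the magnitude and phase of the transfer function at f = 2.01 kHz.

Step 1 — Angular frequency: ω = 2π·2010 = 1.263e+04 rad/s.
Step 2 — Transfer function: H(jω) = jωL/(R + jωL).
Step 3 — Numerator jωL = j·1010; denominator R + jωL = 4700 + j1010.
Step 4 — H = 0.04417 + j0.2055.
Step 5 — Magnitude: |H| = 0.2102 (-13.5 dB); phase: φ = 77.9°.

|H| = 0.2102 (-13.5 dB), φ = 77.9°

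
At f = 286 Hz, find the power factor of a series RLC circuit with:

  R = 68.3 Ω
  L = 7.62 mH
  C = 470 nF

Step 1 — Angular frequency: ω = 2π·f = 2π·286 = 1797 rad/s.
Step 2 — Component impedances:
  R: Z = R = 68.3 Ω
  L: Z = jωL = j·1797·0.00762 = 0 + j13.69 Ω
  C: Z = 1/(jωC) = -j/(ω·C) = 0 - j1184 Ω
Step 3 — Series combination: Z_total = R + L + C = 68.3 - j1170 Ω = 1172∠-86.7° Ω.
Step 4 — Power factor: PF = cos(φ) = Re(Z)/|Z| = 68.3/1172.3 = 0.05826.
Step 5 — Type: Im(Z) = -1170 ⇒ leading (phase φ = -86.7°).

PF = 0.05826 (leading, φ = -86.7°)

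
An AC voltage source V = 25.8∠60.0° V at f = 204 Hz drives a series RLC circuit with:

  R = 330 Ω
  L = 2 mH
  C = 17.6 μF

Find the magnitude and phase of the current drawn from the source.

Step 1 — Angular frequency: ω = 2π·f = 2π·204 = 1282 rad/s.
Step 2 — Component impedances:
  R: Z = R = 330 Ω
  L: Z = jωL = j·1282·0.002 = 0 + j2.564 Ω
  C: Z = 1/(jωC) = -j/(ω·C) = 0 - j44.33 Ω
Step 3 — Series combination: Z_total = R + L + C = 330 - j41.76 Ω = 332.6∠-7.2° Ω.
Step 4 — Source phasor: V = 25.8∠60.0° V = 12.9 + j22.34 V.
Step 5 — Ohm's law: I = V / Z_total = (12.9 + j22.34) / (330 - j41.76) = 0.03004 + j0.07151 A.
Step 6 — Convert to polar: |I| = 0.07756 A, ∠I = 67.2°.

I = 0.07756∠67.2° A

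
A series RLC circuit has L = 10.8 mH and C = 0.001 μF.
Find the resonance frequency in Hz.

Step 1 — Resonance condition Im(Z)=0 gives ω₀ = 1/√(LC).
Step 2 — ω₀ = 1/√(0.0108·1e-09) = 3.043e+05 rad/s.
Step 3 — f₀ = ω₀/(2π) = 4.843e+04 Hz.

f₀ = 4.843e+04 Hz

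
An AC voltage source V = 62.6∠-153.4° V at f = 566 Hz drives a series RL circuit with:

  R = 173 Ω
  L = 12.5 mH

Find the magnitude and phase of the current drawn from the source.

Step 1 — Angular frequency: ω = 2π·f = 2π·566 = 3556 rad/s.
Step 2 — Component impedances:
  R: Z = R = 173 Ω
  L: Z = jωL = j·3556·0.0125 = 0 + j44.45 Ω
Step 3 — Series combination: Z_total = R + L = 173 + j44.45 Ω = 178.6∠14.4° Ω.
Step 4 — Source phasor: V = 62.6∠-153.4° V = -55.97 - j28.03 V.
Step 5 — Ohm's law: I = V / Z_total = (-55.97 - j28.03) / (173 + j44.45) = -0.3426 - j0.074 A.
Step 6 — Convert to polar: |I| = 0.3505 A, ∠I = -167.8°.

I = 0.3505∠-167.8° A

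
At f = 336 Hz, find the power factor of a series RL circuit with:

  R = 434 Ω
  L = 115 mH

Step 1 — Angular frequency: ω = 2π·f = 2π·336 = 2111 rad/s.
Step 2 — Component impedances:
  R: Z = R = 434 Ω
  L: Z = jωL = j·2111·0.115 = 0 + j242.8 Ω
Step 3 — Series combination: Z_total = R + L = 434 + j242.8 Ω = 497.3∠29.2° Ω.
Step 4 — Power factor: PF = cos(φ) = Re(Z)/|Z| = 434/497.3 = 0.8727.
Step 5 — Type: Im(Z) = 242.8 ⇒ lagging (phase φ = 29.2°).

PF = 0.8727 (lagging, φ = 29.2°)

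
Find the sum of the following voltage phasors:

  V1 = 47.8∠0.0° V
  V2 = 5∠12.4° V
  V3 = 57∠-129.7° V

Step 1 — Convert each phasor to rectangular form:
  V1 = 47.8·(cos(0.0°) + j·sin(0.0°)) = 47.8 V
  V2 = 5·(cos(12.4°) + j·sin(12.4°)) = 4.883 + j1.074 V
  V3 = 57·(cos(-129.7°) + j·sin(-129.7°)) = -36.41 - j43.86 V
Step 2 — Sum components: V_total = 16.27 - j42.78 V.
Step 3 — Convert to polar: |V_total| = 45.77 V, ∠V_total = -69.2°.

V_total = 45.77∠-69.2° V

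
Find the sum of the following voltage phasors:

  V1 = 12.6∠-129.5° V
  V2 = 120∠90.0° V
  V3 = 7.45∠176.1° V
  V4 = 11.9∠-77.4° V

Step 1 — Convert each phasor to rectangular form:
  V1 = 12.6·(cos(-129.5°) + j·sin(-129.5°)) = -8.015 - j9.722 V
  V2 = 120·(cos(90.0°) + j·sin(90.0°)) = 0 + j120 V
  V3 = 7.45·(cos(176.1°) + j·sin(176.1°)) = -7.433 + j0.5067 V
  V4 = 11.9·(cos(-77.4°) + j·sin(-77.4°)) = 2.596 - j11.61 V
Step 2 — Sum components: V_total = -12.85 + j99.17 V.
Step 3 — Convert to polar: |V_total| = 100 V, ∠V_total = 97.4°.

V_total = 100∠97.4° V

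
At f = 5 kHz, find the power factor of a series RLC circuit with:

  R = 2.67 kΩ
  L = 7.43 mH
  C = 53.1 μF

Step 1 — Angular frequency: ω = 2π·f = 2π·5000 = 3.142e+04 rad/s.
Step 2 — Component impedances:
  R: Z = R = 2670 Ω
  L: Z = jωL = j·3.142e+04·0.00743 = 0 + j233.4 Ω
  C: Z = 1/(jωC) = -j/(ω·C) = 0 - j0.5995 Ω
Step 3 — Series combination: Z_total = R + L + C = 2670 + j232.8 Ω = 2680∠5.0° Ω.
Step 4 — Power factor: PF = cos(φ) = Re(Z)/|Z| = 2670/2680.1 = 0.9962.
Step 5 — Type: Im(Z) = 232.8 ⇒ lagging (phase φ = 5.0°).

PF = 0.9962 (lagging, φ = 5.0°)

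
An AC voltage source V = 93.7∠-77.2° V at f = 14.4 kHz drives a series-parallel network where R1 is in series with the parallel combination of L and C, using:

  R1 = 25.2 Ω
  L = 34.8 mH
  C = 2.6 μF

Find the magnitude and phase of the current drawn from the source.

Step 1 — Angular frequency: ω = 2π·f = 2π·1.44e+04 = 9.048e+04 rad/s.
Step 2 — Component impedances:
  R1: Z = R = 25.2 Ω
  L: Z = jωL = j·9.048e+04·0.0348 = 0 + j3149 Ω
  C: Z = 1/(jωC) = -j/(ω·C) = 0 - j4.251 Ω
Step 3 — Parallel branch: L || C = 1/(1/L + 1/C) = 0 - j4.257 Ω.
Step 4 — Series with R1: Z_total = R1 + (L || C) = 25.2 - j4.257 Ω = 25.56∠-9.6° Ω.
Step 5 — Source phasor: V = 93.7∠-77.2° V = 20.76 - j91.37 V.
Step 6 — Ohm's law: I = V / Z_total = (20.76 - j91.37) / (25.2 - j4.257) = 1.396 - j3.39 A.
Step 7 — Convert to polar: |I| = 3.666 A, ∠I = -67.6°.

I = 3.666∠-67.6° A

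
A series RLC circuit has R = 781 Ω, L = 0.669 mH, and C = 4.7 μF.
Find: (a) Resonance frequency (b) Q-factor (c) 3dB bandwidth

Step 1 — Resonance condition Im(Z)=0 gives ω₀ = 1/√(LC).
Step 2 — ω₀ = 1/√(0.000669·4.7e-06) = 1.783e+04 rad/s.
Step 3 — f₀ = ω₀/(2π) = 2838 Hz.
Step 4 — Series Q: Q = ω₀L/R = 1.783e+04·0.000669/781 = 0.01528.
Step 5 — 3dB bandwidth: Δω = ω₀/Q = 1.167e+06 rad/s; BW = Δω/(2π) = 1.858e+05 Hz.

(a) f₀ = 2838 Hz  (b) Q = 0.01528  (c) BW = 1.858e+05 Hz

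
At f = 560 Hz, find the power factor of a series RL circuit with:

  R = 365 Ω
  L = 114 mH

Step 1 — Angular frequency: ω = 2π·f = 2π·560 = 3519 rad/s.
Step 2 — Component impedances:
  R: Z = R = 365 Ω
  L: Z = jωL = j·3519·0.114 = 0 + j401.1 Ω
Step 3 — Series combination: Z_total = R + L = 365 + j401.1 Ω = 542.3∠47.7° Ω.
Step 4 — Power factor: PF = cos(φ) = Re(Z)/|Z| = 365/542.33 = 0.673.
Step 5 — Type: Im(Z) = 401.1 ⇒ lagging (phase φ = 47.7°).

PF = 0.673 (lagging, φ = 47.7°)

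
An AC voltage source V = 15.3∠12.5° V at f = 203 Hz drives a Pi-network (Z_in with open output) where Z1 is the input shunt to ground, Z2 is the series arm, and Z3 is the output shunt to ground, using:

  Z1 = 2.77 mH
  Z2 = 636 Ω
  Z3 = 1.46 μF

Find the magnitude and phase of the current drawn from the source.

Step 1 — Angular frequency: ω = 2π·f = 2π·203 = 1275 rad/s.
Step 2 — Component impedances:
  Z1: Z = jωL = j·1275·0.00277 = 0 + j3.533 Ω
  Z2: Z = R = 636 Ω
  Z3: Z = 1/(jωC) = -j/(ω·C) = 0 - j537 Ω
Step 3 — With open output, the series arm Z2 and the output shunt Z3 appear in series to ground: Z2 + Z3 = 636 - j537 Ω.
Step 4 — Parallel with input shunt Z1: Z_in = Z1 || (Z2 + Z3) = 0.01152 + j3.543 Ω = 3.543∠89.8° Ω.
Step 5 — Source phasor: V = 15.3∠12.5° V = 14.94 + j3.312 V.
Step 6 — Ohm's law: I = V / Z_total = (14.94 + j3.312) / (0.01152 + j3.543) = 0.9484 - j4.213 A.
Step 7 — Convert to polar: |I| = 4.319 A, ∠I = -77.3°.

I = 4.319∠-77.3° A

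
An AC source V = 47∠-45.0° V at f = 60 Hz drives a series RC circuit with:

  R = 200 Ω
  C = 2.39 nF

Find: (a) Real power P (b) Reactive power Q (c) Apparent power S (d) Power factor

Step 1 — Angular frequency: ω = 2π·f = 2π·60 = 377 rad/s.
Step 2 — Component impedances:
  R: Z = R = 200 Ω
  C: Z = 1/(jωC) = -j/(ω·C) = 0 - j1.11e+06 Ω
Step 3 — Series combination: Z_total = R + C = 200 - j1.11e+06 Ω = 1.11e+06∠-90.0° Ω.
Step 4 — Source phasor: V = 47∠-45.0° V = 33.23 - j33.23 V.
Step 5 — Current: I = V / Z = 2.995e-05 + j2.994e-05 A = 4.235e-05∠45.0° A.
Step 6 — Complex power: S = V·I* = 3.587e-07 - j0.00199 VA.
Step 7 — Real power: P = Re(S) = 3.587e-07 W.
Step 8 — Reactive power: Q = Im(S) = -0.00199 VAR.
Step 9 — Apparent power: |S| = 0.00199 VA.
Step 10 — Power factor: PF = P/|S| = 0.0001802 (leading).

(a) P = 3.587e-07 W  (b) Q = -0.00199 VAR  (c) S = 0.00199 VA  (d) PF = 0.0001802 (leading)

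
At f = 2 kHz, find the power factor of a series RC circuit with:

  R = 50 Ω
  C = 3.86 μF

Step 1 — Angular frequency: ω = 2π·f = 2π·2000 = 1.257e+04 rad/s.
Step 2 — Component impedances:
  R: Z = R = 50 Ω
  C: Z = 1/(jωC) = -j/(ω·C) = 0 - j20.62 Ω
Step 3 — Series combination: Z_total = R + C = 50 - j20.62 Ω = 54.08∠-22.4° Ω.
Step 4 — Power factor: PF = cos(φ) = Re(Z)/|Z| = 50/54.083 = 0.9245.
Step 5 — Type: Im(Z) = -20.62 ⇒ leading (phase φ = -22.4°).

PF = 0.9245 (leading, φ = -22.4°)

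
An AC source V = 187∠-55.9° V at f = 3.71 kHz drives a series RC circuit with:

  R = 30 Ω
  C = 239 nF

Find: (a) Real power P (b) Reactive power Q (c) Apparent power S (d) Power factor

Step 1 — Angular frequency: ω = 2π·f = 2π·3710 = 2.331e+04 rad/s.
Step 2 — Component impedances:
  R: Z = R = 30 Ω
  C: Z = 1/(jωC) = -j/(ω·C) = 0 - j179.5 Ω
Step 3 — Series combination: Z_total = R + C = 30 - j179.5 Ω = 182∠-80.5° Ω.
Step 4 — Source phasor: V = 187∠-55.9° V = 104.8 - j154.8 V.
Step 5 — Current: I = V / Z = 0.9342 + j0.4279 A = 1.028∠24.6° A.
Step 6 — Complex power: S = V·I* = 31.68 - j189.5 VA.
Step 7 — Real power: P = Re(S) = 31.68 W.
Step 8 — Reactive power: Q = Im(S) = -189.5 VAR.
Step 9 — Apparent power: |S| = 192.2 VA.
Step 10 — Power factor: PF = P/|S| = 0.1649 (leading).

(a) P = 31.68 W  (b) Q = -189.5 VAR  (c) S = 192.2 VA  (d) PF = 0.1649 (leading)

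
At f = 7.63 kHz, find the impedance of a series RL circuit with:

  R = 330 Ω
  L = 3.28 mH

Step 1 — Angular frequency: ω = 2π·f = 2π·7630 = 4.794e+04 rad/s.
Step 2 — Component impedances:
  R: Z = R = 330 Ω
  L: Z = jωL = j·4.794e+04·0.00328 = 0 + j157.2 Ω
Step 3 — Series combination: Z_total = R + L = 330 + j157.2 Ω = 365.5∠25.5° Ω.

Z = 330 + j157.2 Ω = 365.5∠25.5° Ω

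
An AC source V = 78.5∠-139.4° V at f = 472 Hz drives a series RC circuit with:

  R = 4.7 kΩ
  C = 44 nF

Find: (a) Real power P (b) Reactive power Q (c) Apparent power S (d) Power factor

Step 1 — Angular frequency: ω = 2π·f = 2π·472 = 2966 rad/s.
Step 2 — Component impedances:
  R: Z = R = 4700 Ω
  C: Z = 1/(jωC) = -j/(ω·C) = 0 - j7663 Ω
Step 3 — Series combination: Z_total = R + C = 4700 - j7663 Ω = 8990∠-58.5° Ω.
Step 4 — Source phasor: V = 78.5∠-139.4° V = -59.6 - j51.09 V.
Step 5 — Current: I = V / Z = 0.001378 - j0.008623 A = 0.008732∠-80.9° A.
Step 6 — Complex power: S = V·I* = 0.3584 - j0.5843 VA.
Step 7 — Real power: P = Re(S) = 0.3584 W.
Step 8 — Reactive power: Q = Im(S) = -0.5843 VAR.
Step 9 — Apparent power: |S| = 0.6855 VA.
Step 10 — Power factor: PF = P/|S| = 0.5228 (leading).

(a) P = 0.3584 W  (b) Q = -0.5843 VAR  (c) S = 0.6855 VA  (d) PF = 0.5228 (leading)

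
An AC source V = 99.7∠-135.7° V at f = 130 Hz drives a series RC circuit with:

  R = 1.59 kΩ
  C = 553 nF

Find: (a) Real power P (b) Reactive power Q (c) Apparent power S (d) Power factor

Step 1 — Angular frequency: ω = 2π·f = 2π·130 = 816.8 rad/s.
Step 2 — Component impedances:
  R: Z = R = 1590 Ω
  C: Z = 1/(jωC) = -j/(ω·C) = 0 - j2214 Ω
Step 3 — Series combination: Z_total = R + C = 1590 - j2214 Ω = 2726∠-54.3° Ω.
Step 4 — Source phasor: V = 99.7∠-135.7° V = -71.35 - j69.63 V.
Step 5 — Current: I = V / Z = 0.005479 - j0.03617 A = 0.03658∠-81.4° A.
Step 6 — Complex power: S = V·I* = 2.127 - j2.962 VA.
Step 7 — Real power: P = Re(S) = 2.127 W.
Step 8 — Reactive power: Q = Im(S) = -2.962 VAR.
Step 9 — Apparent power: |S| = 3.647 VA.
Step 10 — Power factor: PF = P/|S| = 0.5833 (leading).

(a) P = 2.127 W  (b) Q = -2.962 VAR  (c) S = 3.647 VA  (d) PF = 0.5833 (leading)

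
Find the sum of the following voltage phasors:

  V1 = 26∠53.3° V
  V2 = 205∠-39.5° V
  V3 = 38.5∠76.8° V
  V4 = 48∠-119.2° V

Step 1 — Convert each phasor to rectangular form:
  V1 = 26·(cos(53.3°) + j·sin(53.3°)) = 15.54 + j20.85 V
  V2 = 205·(cos(-39.5°) + j·sin(-39.5°)) = 158.2 - j130.4 V
  V3 = 38.5·(cos(76.8°) + j·sin(76.8°)) = 8.792 + j37.48 V
  V4 = 48·(cos(-119.2°) + j·sin(-119.2°)) = -23.42 - j41.9 V
Step 2 — Sum components: V_total = 159.1 - j114 V.
Step 3 — Convert to polar: |V_total| = 195.7 V, ∠V_total = -35.6°.

V_total = 195.7∠-35.6° V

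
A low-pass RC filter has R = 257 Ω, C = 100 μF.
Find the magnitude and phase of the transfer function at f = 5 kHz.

Step 1 — Angular frequency: ω = 2π·5000 = 3.142e+04 rad/s.
Step 2 — Transfer function: H(jω) = 1/(1 + jωRC).
Step 3 — Denominator: 1 + jωRC = 1 + j·3.142e+04·257·0.0001 = 1 + j807.4.
Step 4 — H = 1.534e-06 - j0.001239.
Step 5 — Magnitude: |H| = 0.001239 (-58.1 dB); phase: φ = -89.9°.

|H| = 0.001239 (-58.1 dB), φ = -89.9°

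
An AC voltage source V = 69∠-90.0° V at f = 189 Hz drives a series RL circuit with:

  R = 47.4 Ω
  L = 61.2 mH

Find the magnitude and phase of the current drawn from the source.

Step 1 — Angular frequency: ω = 2π·f = 2π·189 = 1188 rad/s.
Step 2 — Component impedances:
  R: Z = R = 47.4 Ω
  L: Z = jωL = j·1188·0.0612 = 0 + j72.68 Ω
Step 3 — Series combination: Z_total = R + L = 47.4 + j72.68 Ω = 86.77∠56.9° Ω.
Step 4 — Source phasor: V = 69∠-90.0° V = 0 - j69 V.
Step 5 — Ohm's law: I = V / Z_total = (0 - j69) / (47.4 + j72.68) = -0.6661 - j0.4344 A.
Step 6 — Convert to polar: |I| = 0.7952 A, ∠I = -146.9°.

I = 0.7952∠-146.9° A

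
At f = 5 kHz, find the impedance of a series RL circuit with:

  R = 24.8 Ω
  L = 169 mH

Step 1 — Angular frequency: ω = 2π·f = 2π·5000 = 3.142e+04 rad/s.
Step 2 — Component impedances:
  R: Z = R = 24.8 Ω
  L: Z = jωL = j·3.142e+04·0.169 = 0 + j5309 Ω
Step 3 — Series combination: Z_total = R + L = 24.8 + j5309 Ω = 5309∠89.7° Ω.

Z = 24.8 + j5309 Ω = 5309∠89.7° Ω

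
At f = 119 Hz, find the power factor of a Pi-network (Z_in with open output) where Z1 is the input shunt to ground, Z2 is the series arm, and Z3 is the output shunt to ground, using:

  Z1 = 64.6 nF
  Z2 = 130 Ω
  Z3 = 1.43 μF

Step 1 — Angular frequency: ω = 2π·f = 2π·119 = 747.7 rad/s.
Step 2 — Component impedances:
  Z1: Z = 1/(jωC) = -j/(ω·C) = 0 - j2.07e+04 Ω
  Z2: Z = R = 130 Ω
  Z3: Z = 1/(jωC) = -j/(ω·C) = 0 - j935.3 Ω
Step 3 — With open output, the series arm Z2 and the output shunt Z3 appear in series to ground: Z2 + Z3 = 130 - j935.3 Ω.
Step 4 — Parallel with input shunt Z1: Z_in = Z1 || (Z2 + Z3) = 119 - j895.6 Ω = 903.4∠-82.4° Ω.
Step 5 — Power factor: PF = cos(φ) = Re(Z)/|Z| = 119/903.4 = 0.1317.
Step 6 — Type: Im(Z) = -895.6 ⇒ leading (phase φ = -82.4°).

PF = 0.1317 (leading, φ = -82.4°)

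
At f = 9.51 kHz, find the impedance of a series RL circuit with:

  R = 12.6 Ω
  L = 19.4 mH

Step 1 — Angular frequency: ω = 2π·f = 2π·9510 = 5.975e+04 rad/s.
Step 2 — Component impedances:
  R: Z = R = 12.6 Ω
  L: Z = jωL = j·5.975e+04·0.0194 = 0 + j1159 Ω
Step 3 — Series combination: Z_total = R + L = 12.6 + j1159 Ω = 1159∠89.4° Ω.

Z = 12.6 + j1159 Ω = 1159∠89.4° Ω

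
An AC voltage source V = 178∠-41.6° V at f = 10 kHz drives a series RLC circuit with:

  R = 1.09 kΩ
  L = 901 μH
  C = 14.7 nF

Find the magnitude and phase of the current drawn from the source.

Step 1 — Angular frequency: ω = 2π·f = 2π·1e+04 = 6.283e+04 rad/s.
Step 2 — Component impedances:
  R: Z = R = 1090 Ω
  L: Z = jωL = j·6.283e+04·0.000901 = 0 + j56.61 Ω
  C: Z = 1/(jωC) = -j/(ω·C) = 0 - j1083 Ω
Step 3 — Series combination: Z_total = R + L + C = 1090 - j1026 Ω = 1497∠-43.3° Ω.
Step 4 — Source phasor: V = 178∠-41.6° V = 133.1 - j118.2 V.
Step 5 — Ohm's law: I = V / Z_total = (133.1 - j118.2) / (1090 - j1026) = 0.1189 + j0.003465 A.
Step 6 — Convert to polar: |I| = 0.1189 A, ∠I = 1.7°.

I = 0.1189∠1.7° A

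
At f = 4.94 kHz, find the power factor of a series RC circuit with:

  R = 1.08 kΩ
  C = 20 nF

Step 1 — Angular frequency: ω = 2π·f = 2π·4940 = 3.104e+04 rad/s.
Step 2 — Component impedances:
  R: Z = R = 1080 Ω
  C: Z = 1/(jωC) = -j/(ω·C) = 0 - j1611 Ω
Step 3 — Series combination: Z_total = R + C = 1080 - j1611 Ω = 1939∠-56.2° Ω.
Step 4 — Power factor: PF = cos(φ) = Re(Z)/|Z| = 1080/1939.4 = 0.5569.
Step 5 — Type: Im(Z) = -1611 ⇒ leading (phase φ = -56.2°).

PF = 0.5569 (leading, φ = -56.2°)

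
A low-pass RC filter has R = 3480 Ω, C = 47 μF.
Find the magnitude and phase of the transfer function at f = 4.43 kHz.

Step 1 — Angular frequency: ω = 2π·4430 = 2.783e+04 rad/s.
Step 2 — Transfer function: H(jω) = 1/(1 + jωRC).
Step 3 — Denominator: 1 + jωRC = 1 + j·2.783e+04·3480·4.7e-05 = 1 + j4553.
Step 4 — H = 4.825e-08 - j0.0002197.
Step 5 — Magnitude: |H| = 0.0002197 (-73.2 dB); phase: φ = -90.0°.

|H| = 0.0002197 (-73.2 dB), φ = -90.0°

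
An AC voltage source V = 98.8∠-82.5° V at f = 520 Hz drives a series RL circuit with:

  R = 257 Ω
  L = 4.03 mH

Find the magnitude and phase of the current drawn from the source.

Step 1 — Angular frequency: ω = 2π·f = 2π·520 = 3267 rad/s.
Step 2 — Component impedances:
  R: Z = R = 257 Ω
  L: Z = jωL = j·3267·0.00403 = 0 + j13.17 Ω
Step 3 — Series combination: Z_total = R + L = 257 + j13.17 Ω = 257.3∠2.9° Ω.
Step 4 — Source phasor: V = 98.8∠-82.5° V = 12.9 - j97.95 V.
Step 5 — Ohm's law: I = V / Z_total = (12.9 - j97.95) / (257 + j13.17) = 0.03057 - j0.3827 A.
Step 6 — Convert to polar: |I| = 0.3839 A, ∠I = -85.4°.

I = 0.3839∠-85.4° A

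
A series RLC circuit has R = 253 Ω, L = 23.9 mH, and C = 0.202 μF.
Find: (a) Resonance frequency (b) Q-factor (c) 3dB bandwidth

Step 1 — Resonance: ω₀ = 1/√(LC) = 1/√(0.0239·2.02e-07) = 1.439e+04 rad/s.
Step 2 — f₀ = ω₀/(2π) = 2291 Hz.
Step 3 — Series Q: Q = ω₀L/R = 1.439e+04·0.0239/253 = 1.36.
Step 4 — Bandwidth: Δω = ω₀/Q = 1.059e+04 rad/s; BW = Δω/(2π) = 1685 Hz.

(a) f₀ = 2291 Hz  (b) Q = 1.36  (c) BW = 1685 Hz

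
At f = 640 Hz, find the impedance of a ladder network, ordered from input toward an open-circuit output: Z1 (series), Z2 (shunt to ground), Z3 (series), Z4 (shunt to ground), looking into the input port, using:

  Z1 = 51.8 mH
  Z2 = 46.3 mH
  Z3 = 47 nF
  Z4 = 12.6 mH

Step 1 — Angular frequency: ω = 2π·f = 2π·640 = 4021 rad/s.
Step 2 — Component impedances:
  Z1: Z = jωL = j·4021·0.0518 = 0 + j208.3 Ω
  Z2: Z = jωL = j·4021·0.0463 = 0 + j186.2 Ω
  Z3: Z = 1/(jωC) = -j/(ω·C) = 0 - j5291 Ω
  Z4: Z = jωL = j·4021·0.0126 = 0 + j50.67 Ω
Step 3 — Ladder network (open output): work backward from the far end, alternating series and parallel combinations. Z_in = 0 + j401.3 Ω = 401.3∠90.0° Ω.

Z = 0 + j401.3 Ω = 401.3∠90.0° Ω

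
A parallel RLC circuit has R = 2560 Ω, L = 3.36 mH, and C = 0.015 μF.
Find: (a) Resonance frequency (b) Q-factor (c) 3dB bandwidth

Step 1 — Resonance: ω₀ = 1/√(LC) = 1/√(0.00336·1.5e-08) = 1.409e+05 rad/s.
Step 2 — f₀ = ω₀/(2π) = 2.242e+04 Hz.
Step 3 — Parallel Q: Q = R/(ω₀L) = 2560/(1.409e+05·0.00336) = 5.409.
Step 4 — Bandwidth: Δω = ω₀/Q = 2.604e+04 rad/s; BW = Δω/(2π) = 4145 Hz.

(a) f₀ = 2.242e+04 Hz  (b) Q = 5.409  (c) BW = 4145 Hz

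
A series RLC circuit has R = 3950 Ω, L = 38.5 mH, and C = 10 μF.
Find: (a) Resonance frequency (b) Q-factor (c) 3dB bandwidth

Step 1 — Resonance: ω₀ = 1/√(LC) = 1/√(0.0385·1e-05) = 1612 rad/s.
Step 2 — f₀ = ω₀/(2π) = 256.5 Hz.
Step 3 — Series Q: Q = ω₀L/R = 1612·0.0385/3950 = 0.01571.
Step 4 — Bandwidth: Δω = ω₀/Q = 1.026e+05 rad/s; BW = Δω/(2π) = 1.633e+04 Hz.

(a) f₀ = 256.5 Hz  (b) Q = 0.01571  (c) BW = 1.633e+04 Hz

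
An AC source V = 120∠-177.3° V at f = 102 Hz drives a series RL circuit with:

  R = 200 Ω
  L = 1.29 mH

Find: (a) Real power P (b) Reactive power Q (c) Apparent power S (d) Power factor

Step 1 — Angular frequency: ω = 2π·f = 2π·102 = 640.9 rad/s.
Step 2 — Component impedances:
  R: Z = R = 200 Ω
  L: Z = jωL = j·640.9·0.00129 = 0 + j0.8267 Ω
Step 3 — Series combination: Z_total = R + L = 200 + j0.8267 Ω = 200∠0.2° Ω.
Step 4 — Source phasor: V = 120∠-177.3° V = -119.9 - j5.653 V.
Step 5 — Current: I = V / Z = -0.5994 - j0.02579 A = 0.6∠-177.5° A.
Step 6 — Complex power: S = V·I* = 72 + j0.2976 VA.
Step 7 — Real power: P = Re(S) = 72 W.
Step 8 — Reactive power: Q = Im(S) = 0.2976 VAR.
Step 9 — Apparent power: |S| = 72 VA.
Step 10 — Power factor: PF = P/|S| = 1 (lagging).

(a) P = 72 W  (b) Q = 0.2976 VAR  (c) S = 72 VA  (d) PF = 1 (lagging)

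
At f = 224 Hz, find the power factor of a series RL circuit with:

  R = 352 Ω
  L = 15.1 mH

Step 1 — Angular frequency: ω = 2π·f = 2π·224 = 1407 rad/s.
Step 2 — Component impedances:
  R: Z = R = 352 Ω
  L: Z = jωL = j·1407·0.0151 = 0 + j21.25 Ω
Step 3 — Series combination: Z_total = R + L = 352 + j21.25 Ω = 352.6∠3.5° Ω.
Step 4 — Power factor: PF = cos(φ) = Re(Z)/|Z| = 352/352.64 = 0.9982.
Step 5 — Type: Im(Z) = 21.25 ⇒ lagging (phase φ = 3.5°).

PF = 0.9982 (lagging, φ = 3.5°)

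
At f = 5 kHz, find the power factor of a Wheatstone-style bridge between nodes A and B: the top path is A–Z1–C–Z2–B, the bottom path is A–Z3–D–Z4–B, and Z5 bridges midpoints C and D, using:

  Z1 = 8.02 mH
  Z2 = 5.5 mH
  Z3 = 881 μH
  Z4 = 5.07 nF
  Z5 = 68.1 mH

Step 1 — Angular frequency: ω = 2π·f = 2π·5000 = 3.142e+04 rad/s.
Step 2 — Component impedances:
  Z1: Z = jωL = j·3.142e+04·0.00802 = 0 + j252 Ω
  Z2: Z = jωL = j·3.142e+04·0.0055 = 0 + j172.8 Ω
  Z3: Z = jωL = j·3.142e+04·0.000881 = 0 + j27.68 Ω
  Z4: Z = 1/(jωC) = -j/(ω·C) = 0 - j6278 Ω
  Z5: Z = jωL = j·3.142e+04·0.0681 = 0 + j2139 Ω
Step 3 — Bridge requires nodal analysis (the Z5 bridge couples midpoints C and D, so the two paths cannot be reduced to a simple series/parallel combination). Setting node B to ground and injecting 1 A at node A, the 3-node admittance system at A, C, D solves to V_A = Z_AB = 0 + j425.2 Ω = 425.2∠90.0° Ω.
Step 4 — Power factor: PF = cos(φ) = Re(Z)/|Z| = 0/425.2 = 0.
Step 5 — Type: Im(Z) = 425.2 ⇒ lagging (phase φ = 90.0°).

PF = 0 (lagging, φ = 90.0°)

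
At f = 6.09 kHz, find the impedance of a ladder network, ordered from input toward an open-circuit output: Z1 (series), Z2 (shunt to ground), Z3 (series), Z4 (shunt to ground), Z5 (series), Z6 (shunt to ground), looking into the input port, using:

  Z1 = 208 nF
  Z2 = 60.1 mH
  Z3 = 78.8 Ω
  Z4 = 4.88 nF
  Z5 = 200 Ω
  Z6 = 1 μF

Step 1 — Angular frequency: ω = 2π·f = 2π·6090 = 3.826e+04 rad/s.
Step 2 — Component impedances:
  Z1: Z = 1/(jωC) = -j/(ω·C) = 0 - j125.6 Ω
  Z2: Z = jωL = j·3.826e+04·0.0601 = 0 + j2300 Ω
  Z3: Z = R = 78.8 Ω
  Z4: Z = 1/(jωC) = -j/(ω·C) = 0 - j5355 Ω
  Z5: Z = R = 200 Ω
  Z6: Z = 1/(jωC) = -j/(ω·C) = 0 - j26.13 Ω
Step 3 — Ladder network (open output): work backward from the far end, alternating series and parallel combinations. Z_in = 280.6 - j125.2 Ω = 307.3∠-24.1° Ω.

Z = 280.6 - j125.2 Ω = 307.3∠-24.1° Ω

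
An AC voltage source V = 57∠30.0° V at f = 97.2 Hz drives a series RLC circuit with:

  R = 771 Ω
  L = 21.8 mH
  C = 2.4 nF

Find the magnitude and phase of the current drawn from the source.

Step 1 — Angular frequency: ω = 2π·f = 2π·97.2 = 610.7 rad/s.
Step 2 — Component impedances:
  R: Z = R = 771 Ω
  L: Z = jωL = j·610.7·0.0218 = 0 + j13.31 Ω
  C: Z = 1/(jωC) = -j/(ω·C) = 0 - j6.822e+05 Ω
Step 3 — Series combination: Z_total = R + L + C = 771 - j6.822e+05 Ω = 6.822e+05∠-89.9° Ω.
Step 4 — Source phasor: V = 57∠30.0° V = 49.36 + j28.5 V.
Step 5 — Ohm's law: I = V / Z_total = (49.36 + j28.5) / (771 - j6.822e+05) = -4.169e-05 + j7.24e-05 A.
Step 6 — Convert to polar: |I| = 8.355e-05 A, ∠I = 119.9°.

I = 8.355e-05∠119.9° A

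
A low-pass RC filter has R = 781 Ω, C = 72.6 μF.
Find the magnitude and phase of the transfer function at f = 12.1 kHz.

Step 1 — Angular frequency: ω = 2π·1.21e+04 = 7.603e+04 rad/s.
Step 2 — Transfer function: H(jω) = 1/(1 + jωRC).
Step 3 — Denominator: 1 + jωRC = 1 + j·7.603e+04·781·7.26e-05 = 1 + j4311.
Step 4 — H = 5.381e-08 - j0.000232.
Step 5 — Magnitude: |H| = 0.000232 (-72.7 dB); phase: φ = -90.0°.

|H| = 0.000232 (-72.7 dB), φ = -90.0°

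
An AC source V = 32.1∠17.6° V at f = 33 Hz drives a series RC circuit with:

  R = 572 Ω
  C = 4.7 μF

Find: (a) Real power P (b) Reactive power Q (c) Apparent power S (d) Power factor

Step 1 — Angular frequency: ω = 2π·f = 2π·33 = 207.3 rad/s.
Step 2 — Component impedances:
  R: Z = R = 572 Ω
  C: Z = 1/(jωC) = -j/(ω·C) = 0 - j1026 Ω
Step 3 — Series combination: Z_total = R + C = 572 - j1026 Ω = 1175∠-60.9° Ω.
Step 4 — Source phasor: V = 32.1∠17.6° V = 30.6 + j9.706 V.
Step 5 — Current: I = V / Z = 0.005465 + j0.02677 A = 0.02732∠78.5° A.
Step 6 — Complex power: S = V·I* = 0.427 - j0.7661 VA.
Step 7 — Real power: P = Re(S) = 0.427 W.
Step 8 — Reactive power: Q = Im(S) = -0.7661 VAR.
Step 9 — Apparent power: |S| = 0.8771 VA.
Step 10 — Power factor: PF = P/|S| = 0.4869 (leading).

(a) P = 0.427 W  (b) Q = -0.7661 VAR  (c) S = 0.8771 VA  (d) PF = 0.4869 (leading)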